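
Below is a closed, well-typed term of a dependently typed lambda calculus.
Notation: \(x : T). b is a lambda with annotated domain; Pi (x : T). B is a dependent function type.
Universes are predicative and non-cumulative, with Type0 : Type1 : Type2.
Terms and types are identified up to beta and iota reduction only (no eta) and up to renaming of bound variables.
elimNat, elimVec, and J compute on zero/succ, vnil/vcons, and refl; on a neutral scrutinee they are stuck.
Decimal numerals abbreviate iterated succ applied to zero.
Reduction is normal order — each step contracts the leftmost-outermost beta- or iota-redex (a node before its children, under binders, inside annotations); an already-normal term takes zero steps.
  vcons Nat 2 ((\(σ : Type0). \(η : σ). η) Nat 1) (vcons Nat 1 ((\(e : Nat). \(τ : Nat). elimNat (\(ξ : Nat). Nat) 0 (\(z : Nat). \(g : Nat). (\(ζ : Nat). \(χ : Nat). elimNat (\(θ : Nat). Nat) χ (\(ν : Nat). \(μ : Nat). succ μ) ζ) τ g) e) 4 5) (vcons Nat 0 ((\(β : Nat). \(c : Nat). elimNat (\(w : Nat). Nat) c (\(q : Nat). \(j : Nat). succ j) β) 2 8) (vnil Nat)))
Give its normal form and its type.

normal form:
  vcons Nat 2 1 (vcons Nat 1 20 (vcons Nat 0 10 (vnil Nat)))
inferred type:
  Vec Nat 3
observation: 98 normal-order steps normalize the term, beginning with a beta-redex.


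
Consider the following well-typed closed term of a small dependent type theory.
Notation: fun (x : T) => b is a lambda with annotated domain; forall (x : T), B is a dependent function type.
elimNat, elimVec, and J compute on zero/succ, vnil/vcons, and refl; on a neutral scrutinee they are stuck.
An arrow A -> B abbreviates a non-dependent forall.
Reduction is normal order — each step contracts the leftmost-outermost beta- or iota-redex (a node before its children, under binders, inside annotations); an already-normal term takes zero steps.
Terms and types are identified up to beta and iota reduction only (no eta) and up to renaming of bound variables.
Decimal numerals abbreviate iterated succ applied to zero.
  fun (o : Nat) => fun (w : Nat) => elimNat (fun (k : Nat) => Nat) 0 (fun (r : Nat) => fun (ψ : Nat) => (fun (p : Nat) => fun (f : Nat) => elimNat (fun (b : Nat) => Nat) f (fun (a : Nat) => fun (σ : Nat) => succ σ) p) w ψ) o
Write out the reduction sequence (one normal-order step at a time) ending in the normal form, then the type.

reduction (normal order):
  fun (o : Nat) => fun (w : Nat) => elimNat (fun (k : Nat) => Nat) 0 (fun (r : Nat) => fun (ψ : Nat) => (fun (p : Nat) => fun (f : Nat) => elimNat (fun (b : Nat) => Nat) f (fun (a : Nat) => fun (σ : Nat) => succ σ) p) w ψ) o
  ~> fun (o : Nat) => fun (w : Nat) => elimNat (fun (k : Nat) => Nat) 0 (fun (r : Nat) => fun (ψ : Nat) => (fun (p : Nat) => elimNat (fun (f : Nat) => Nat) p (fun (b : Nat) => fun (a : Nat) => succ a) w) ψ) o
  ~> fun (o : Nat) => fun (w : Nat) => elimNat (fun (k : Nat) => Nat) 0 (fun (r : Nat) => fun (ψ : Nat) => elimNat (fun (p : Nat) => Nat) ψ (fun (f : Nat) => fun (b : Nat) => succ b) w) o
inferred type:
  Nat -> Nat -> Nat


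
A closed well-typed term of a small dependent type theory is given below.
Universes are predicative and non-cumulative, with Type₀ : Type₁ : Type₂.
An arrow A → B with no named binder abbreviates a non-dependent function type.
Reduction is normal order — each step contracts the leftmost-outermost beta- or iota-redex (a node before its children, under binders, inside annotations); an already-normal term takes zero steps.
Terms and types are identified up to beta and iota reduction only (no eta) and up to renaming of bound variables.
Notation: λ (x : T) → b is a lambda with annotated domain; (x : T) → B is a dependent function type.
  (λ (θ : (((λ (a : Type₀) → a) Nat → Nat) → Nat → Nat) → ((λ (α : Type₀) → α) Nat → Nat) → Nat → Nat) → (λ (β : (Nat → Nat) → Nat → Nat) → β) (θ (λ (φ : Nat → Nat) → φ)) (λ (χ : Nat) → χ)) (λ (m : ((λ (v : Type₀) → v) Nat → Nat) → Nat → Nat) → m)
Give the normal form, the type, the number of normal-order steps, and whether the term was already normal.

normal form:
  λ (θ : Nat) → θ
type:
  Nat → Nat
reduction steps (normal order): 4
already normal: no
first redex: a beta-redex


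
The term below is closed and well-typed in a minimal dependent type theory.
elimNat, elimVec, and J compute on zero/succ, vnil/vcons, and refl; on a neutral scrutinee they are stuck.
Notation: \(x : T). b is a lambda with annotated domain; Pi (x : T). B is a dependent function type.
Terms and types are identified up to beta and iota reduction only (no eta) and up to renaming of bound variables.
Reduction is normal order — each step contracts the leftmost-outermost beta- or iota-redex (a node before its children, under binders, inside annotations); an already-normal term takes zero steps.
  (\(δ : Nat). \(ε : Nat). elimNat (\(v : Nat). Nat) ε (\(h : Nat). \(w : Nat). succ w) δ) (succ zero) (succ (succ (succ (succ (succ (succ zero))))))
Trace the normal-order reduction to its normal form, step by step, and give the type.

normal-order reduction:
  (\(δ : Nat). \(ε : Nat). elimNat (\(v : Nat). Nat) ε (\(h : Nat). \(w : Nat). succ w) δ) (succ zero) (succ (succ (succ (succ (succ (succ zero))))))
  ~> (\(δ : Nat). elimNat (\(ε : Nat). Nat) δ (\(v : Nat). \(h : Nat). succ h) (succ zero)) (succ (succ (succ (succ (succ (succ zero))))))
  ~> elimNat (\(δ : Nat). Nat) (succ (succ (succ (succ (succ (succ zero)))))) (\(ε : Nat). \(v : Nat). succ v) (succ zero)
  ~> (\(δ : Nat). \(ε : Nat). succ ε) zero (elimNat (\(v : Nat). Nat) (succ (succ (succ (succ (succ (succ zero)))))) (\(h : Nat). \(w : Nat). succ w) zero)
  ~> (\(δ : Nat). succ δ) (elimNat (\(ε : Nat). Nat) (succ (succ (succ (succ (succ (succ zero)))))) (\(v : Nat). \(h : Nat). succ h) zero)
  ~> succ (elimNat (\(δ : Nat). Nat) (succ (succ (succ (succ (succ (succ zero)))))) (\(ε : Nat). \(v : Nat). succ v) zero)
  ~> succ (succ (succ (succ (succ (succ (succ zero))))))
type:
  Nat


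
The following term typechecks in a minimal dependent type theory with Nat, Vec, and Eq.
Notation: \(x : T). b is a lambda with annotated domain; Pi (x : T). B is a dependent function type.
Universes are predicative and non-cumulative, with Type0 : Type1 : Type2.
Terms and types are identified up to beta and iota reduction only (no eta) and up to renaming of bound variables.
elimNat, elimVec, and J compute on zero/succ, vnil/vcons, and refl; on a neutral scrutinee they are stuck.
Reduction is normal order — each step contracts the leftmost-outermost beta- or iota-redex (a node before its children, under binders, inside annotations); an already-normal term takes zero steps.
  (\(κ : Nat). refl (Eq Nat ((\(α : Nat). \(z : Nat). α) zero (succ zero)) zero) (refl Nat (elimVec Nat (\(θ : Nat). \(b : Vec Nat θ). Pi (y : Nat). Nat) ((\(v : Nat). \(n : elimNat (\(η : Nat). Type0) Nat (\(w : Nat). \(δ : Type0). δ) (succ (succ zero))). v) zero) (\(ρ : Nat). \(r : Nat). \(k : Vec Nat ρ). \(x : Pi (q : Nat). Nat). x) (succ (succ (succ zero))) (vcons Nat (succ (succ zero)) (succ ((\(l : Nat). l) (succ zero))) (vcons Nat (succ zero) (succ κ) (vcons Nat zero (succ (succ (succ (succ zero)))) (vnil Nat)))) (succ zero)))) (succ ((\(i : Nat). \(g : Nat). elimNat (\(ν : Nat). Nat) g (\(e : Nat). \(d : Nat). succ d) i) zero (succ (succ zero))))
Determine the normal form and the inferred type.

resulting normal form:
  refl (Eq Nat zero zero) (refl Nat zero)
inferred type:
  Eq (Eq Nat zero zero) (refl Nat zero) (refl Nat zero)


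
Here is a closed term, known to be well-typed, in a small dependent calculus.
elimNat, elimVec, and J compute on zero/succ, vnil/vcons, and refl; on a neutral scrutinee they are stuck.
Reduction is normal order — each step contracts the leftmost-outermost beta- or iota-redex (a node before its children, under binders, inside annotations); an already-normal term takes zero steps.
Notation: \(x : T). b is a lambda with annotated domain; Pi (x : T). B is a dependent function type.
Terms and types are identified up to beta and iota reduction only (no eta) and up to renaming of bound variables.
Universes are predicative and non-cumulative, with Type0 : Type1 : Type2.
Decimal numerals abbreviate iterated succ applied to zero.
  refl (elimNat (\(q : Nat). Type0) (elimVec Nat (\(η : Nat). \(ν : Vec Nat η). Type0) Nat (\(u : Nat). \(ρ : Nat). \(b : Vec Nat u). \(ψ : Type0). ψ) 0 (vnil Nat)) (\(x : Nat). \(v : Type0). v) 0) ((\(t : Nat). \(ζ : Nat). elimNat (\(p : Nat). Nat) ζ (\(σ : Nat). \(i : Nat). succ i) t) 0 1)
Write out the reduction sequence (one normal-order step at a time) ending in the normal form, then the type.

normal-order reduction:
  refl (elimNat (\(q : Nat). Type0) (elimVec Nat (\(η : Nat). \(ν : Vec Nat η). Type0) Nat (\(u : Nat). \(ρ : Nat). \(b : Vec Nat u). \(ψ : Type0). ψ) 0 (vnil Nat)) (\(x : Nat). \(v : Type0). v) 0) ((\(t : Nat). \(ζ : Nat). elimNat (\(p : Nat). Nat) ζ (\(σ : Nat). \(i : Nat). succ i) t) 0 1)
  ~> refl (elimVec Nat (\(q : Nat). \(η : Vec Nat q). Type0) Nat (\(ν : Nat). \(u : Nat). \(ρ : Vec Nat ν). \(b : Type0). b) 0 (vnil Nat)) ((\(ψ : Nat). \(x : Nat). elimNat (\(v : Nat). Nat) x (\(t : Nat). \(ζ : Nat). succ ζ) ψ) 0 1)
  ~> refl Nat ((\(q : Nat). \(η : Nat). elimNat (\(ν : Nat). Nat) η (\(u : Nat). \(ρ : Nat). succ ρ) q) 0 1)
  ~> refl Nat ((\(q : Nat). elimNat (\(η : Nat). Nat) q (\(ν : Nat). \(u : Nat). succ u) 0) 1)
  ~> refl Nat (elimNat (\(q : Nat). Nat) 1 (\(η : Nat). \(ν : Nat). succ ν) 0)
  ~> refl Nat 1
type:
  Eq Nat 1 1


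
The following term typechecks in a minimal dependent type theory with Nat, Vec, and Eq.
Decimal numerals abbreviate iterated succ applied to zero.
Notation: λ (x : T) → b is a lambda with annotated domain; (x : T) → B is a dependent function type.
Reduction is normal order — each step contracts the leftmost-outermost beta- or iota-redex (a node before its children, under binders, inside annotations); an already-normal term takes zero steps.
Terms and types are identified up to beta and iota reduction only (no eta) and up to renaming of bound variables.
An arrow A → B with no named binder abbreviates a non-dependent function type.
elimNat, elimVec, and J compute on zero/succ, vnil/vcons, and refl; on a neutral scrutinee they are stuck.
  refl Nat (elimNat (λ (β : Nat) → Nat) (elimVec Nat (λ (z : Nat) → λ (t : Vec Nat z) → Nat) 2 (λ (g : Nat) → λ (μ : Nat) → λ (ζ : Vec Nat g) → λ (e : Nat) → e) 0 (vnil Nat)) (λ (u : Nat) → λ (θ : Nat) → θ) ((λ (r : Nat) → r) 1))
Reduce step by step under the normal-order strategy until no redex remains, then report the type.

reduction (normal order):
  refl Nat (elimNat (λ (β : Nat) → Nat) (elimVec Nat (λ (z : Nat) → λ (t : Vec Nat z) → Nat) 2 (λ (g : Nat) → λ (μ : Nat) → λ (ζ : Vec Nat g) → λ (e : Nat) → e) 0 (vnil Nat)) (λ (u : Nat) → λ (θ : Nat) → θ) ((λ (r : Nat) → r) 1))
  ~> refl Nat (elimNat (λ (β : Nat) → Nat) 2 (λ (z : Nat) → λ (t : Nat) → t) ((λ (g : Nat) → g) 1))
  ~> refl Nat (elimNat (λ (β : Nat) → Nat) 2 (λ (z : Nat) → λ (t : Nat) → t) 1)
  ~> refl Nat ((λ (β : Nat) → λ (z : Nat) → z) 0 (elimNat (λ (t : Nat) → Nat) 2 (λ (g : Nat) → λ (μ : Nat) → μ) 0))
  ~> refl Nat ((λ (β : Nat) → β) (elimNat (λ (z : Nat) → Nat) 2 (λ (t : Nat) → λ (g : Nat) → g) 0))
  ~> refl Nat (elimNat (λ (β : Nat) → Nat) 2 (λ (z : Nat) → λ (t : Nat) → t) 0)
  ~> refl Nat 2
the term's type:
  Eq Nat 2 2


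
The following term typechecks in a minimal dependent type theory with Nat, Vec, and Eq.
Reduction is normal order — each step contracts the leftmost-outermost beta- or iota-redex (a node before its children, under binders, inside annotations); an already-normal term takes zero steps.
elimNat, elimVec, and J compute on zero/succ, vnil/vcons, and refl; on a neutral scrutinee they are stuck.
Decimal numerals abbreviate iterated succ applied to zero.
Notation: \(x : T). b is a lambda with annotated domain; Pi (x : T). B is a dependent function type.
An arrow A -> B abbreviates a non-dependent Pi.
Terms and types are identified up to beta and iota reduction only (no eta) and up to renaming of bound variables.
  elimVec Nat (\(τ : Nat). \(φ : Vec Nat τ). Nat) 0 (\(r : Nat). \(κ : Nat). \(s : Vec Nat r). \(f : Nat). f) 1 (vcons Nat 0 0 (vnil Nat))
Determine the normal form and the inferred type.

normal form:
  0
the term's type:
  Nat


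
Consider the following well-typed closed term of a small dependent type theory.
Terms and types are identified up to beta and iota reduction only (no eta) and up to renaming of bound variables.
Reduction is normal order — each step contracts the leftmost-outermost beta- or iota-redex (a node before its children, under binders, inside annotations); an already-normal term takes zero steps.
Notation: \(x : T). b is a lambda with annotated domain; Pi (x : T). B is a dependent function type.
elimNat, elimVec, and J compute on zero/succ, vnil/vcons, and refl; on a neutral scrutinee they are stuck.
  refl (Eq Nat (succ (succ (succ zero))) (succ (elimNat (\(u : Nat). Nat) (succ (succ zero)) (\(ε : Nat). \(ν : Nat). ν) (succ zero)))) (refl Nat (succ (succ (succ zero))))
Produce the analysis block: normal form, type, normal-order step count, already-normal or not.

reduced normal form:
  refl (Eq Nat (succ (succ (succ zero))) (succ (succ (succ zero)))) (refl Nat (succ (succ (succ zero))))
type:
  Eq (Eq Nat (succ (succ (succ zero))) (succ (succ (succ zero)))) (refl Nat (succ (succ (succ zero)))) (refl Nat (succ (succ (succ zero))))
normal-order step count: 4
already normal: no
first redex: an elimNat iota-redex


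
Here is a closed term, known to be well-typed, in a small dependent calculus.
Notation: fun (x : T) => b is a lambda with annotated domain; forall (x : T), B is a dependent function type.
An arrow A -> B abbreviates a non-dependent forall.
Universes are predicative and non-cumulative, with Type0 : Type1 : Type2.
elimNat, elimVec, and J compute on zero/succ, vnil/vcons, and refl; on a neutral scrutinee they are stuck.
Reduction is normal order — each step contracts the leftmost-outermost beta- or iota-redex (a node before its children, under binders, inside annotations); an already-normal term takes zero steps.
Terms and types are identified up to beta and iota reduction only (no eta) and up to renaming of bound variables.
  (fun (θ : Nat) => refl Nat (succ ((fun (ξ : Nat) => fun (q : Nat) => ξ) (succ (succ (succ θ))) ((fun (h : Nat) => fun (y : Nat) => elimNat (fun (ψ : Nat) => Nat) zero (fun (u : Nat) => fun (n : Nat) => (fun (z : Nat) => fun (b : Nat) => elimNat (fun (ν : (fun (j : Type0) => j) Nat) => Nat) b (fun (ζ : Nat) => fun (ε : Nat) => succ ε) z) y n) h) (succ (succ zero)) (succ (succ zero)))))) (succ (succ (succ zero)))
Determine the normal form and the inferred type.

normal form:
  refl Nat (succ (succ (succ (succ (succ (succ (succ zero)))))))
type:
  Eq Nat (succ (succ (succ (succ (succ (succ (succ zero))))))) (succ (succ (succ (succ (succ (succ (succ zero)))))))
observation: 3 normal-order steps normalize the term, beginning with a beta-redex.


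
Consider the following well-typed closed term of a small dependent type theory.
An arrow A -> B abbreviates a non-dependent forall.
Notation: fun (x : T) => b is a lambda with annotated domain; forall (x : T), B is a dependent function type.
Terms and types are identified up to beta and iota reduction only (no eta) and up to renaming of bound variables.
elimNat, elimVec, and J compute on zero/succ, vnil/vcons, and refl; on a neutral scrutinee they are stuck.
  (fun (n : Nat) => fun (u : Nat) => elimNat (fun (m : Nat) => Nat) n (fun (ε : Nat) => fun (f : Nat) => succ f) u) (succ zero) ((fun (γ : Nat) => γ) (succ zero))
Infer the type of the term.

inferred type:
  Nat


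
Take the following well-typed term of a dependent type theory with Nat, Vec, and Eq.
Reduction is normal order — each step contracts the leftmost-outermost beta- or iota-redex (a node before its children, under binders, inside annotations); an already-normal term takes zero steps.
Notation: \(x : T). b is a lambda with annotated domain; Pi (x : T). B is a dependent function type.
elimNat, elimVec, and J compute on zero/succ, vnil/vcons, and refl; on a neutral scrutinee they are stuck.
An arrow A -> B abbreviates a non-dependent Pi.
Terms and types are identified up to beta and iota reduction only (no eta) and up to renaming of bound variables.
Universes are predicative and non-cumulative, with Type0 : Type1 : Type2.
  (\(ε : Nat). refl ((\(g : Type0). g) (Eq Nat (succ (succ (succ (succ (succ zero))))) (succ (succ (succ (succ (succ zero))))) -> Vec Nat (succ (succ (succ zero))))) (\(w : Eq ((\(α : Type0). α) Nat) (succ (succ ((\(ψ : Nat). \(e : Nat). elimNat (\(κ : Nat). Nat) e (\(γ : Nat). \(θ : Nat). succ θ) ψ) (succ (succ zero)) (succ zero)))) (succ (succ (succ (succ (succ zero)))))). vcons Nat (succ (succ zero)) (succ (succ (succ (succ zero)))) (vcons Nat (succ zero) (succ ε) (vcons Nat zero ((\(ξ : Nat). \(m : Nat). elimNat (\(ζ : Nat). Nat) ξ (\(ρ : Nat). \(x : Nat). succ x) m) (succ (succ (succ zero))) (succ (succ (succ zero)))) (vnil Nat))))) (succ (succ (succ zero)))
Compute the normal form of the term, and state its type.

normal form:
  refl (Eq Nat (succ (succ (succ (succ (succ zero))))) (succ (succ (succ (succ (succ zero))))) -> Vec Nat (succ (succ (succ zero)))) (\(ε : Eq Nat (succ (succ (succ (succ (succ zero))))) (succ (succ (succ (succ (succ zero)))))). vcons Nat (succ (succ zero)) (succ (succ (succ (succ zero)))) (vcons Nat (succ zero) (succ (succ (succ (succ zero)))) (vcons Nat zero (succ (succ (succ (succ (succ (succ zero)))))) (vnil Nat))))
the term's type:
  Eq (Eq Nat (succ (succ (succ (succ (succ zero))))) (succ (succ (succ (succ (succ zero))))) -> Vec Nat (succ (succ (succ zero)))) (\(ε : Eq Nat (succ (succ (succ (succ (succ zero))))) (succ (succ (succ (succ (succ zero)))))). vcons Nat (succ (succ zero)) (succ (succ (succ (succ zero)))) (vcons Nat (succ zero) (succ (succ (succ (succ zero)))) (vcons Nat zero (succ (succ (succ (succ (succ (succ zero)))))) (vnil Nat)))) (\(g : Eq Nat (succ (succ (succ (succ (succ zero))))) (succ (succ (succ (succ (succ zero)))))). vcons Nat (succ (succ zero)) (succ (succ (succ (succ zero)))) (vcons Nat (succ zero) (succ (succ (succ (succ zero)))) (vcons Nat zero (succ (succ (succ (succ (succ (succ zero)))))) (vnil Nat))))
observation: the first redex contracted is a beta-redex; the normal form is reached in 24 normal-order steps.


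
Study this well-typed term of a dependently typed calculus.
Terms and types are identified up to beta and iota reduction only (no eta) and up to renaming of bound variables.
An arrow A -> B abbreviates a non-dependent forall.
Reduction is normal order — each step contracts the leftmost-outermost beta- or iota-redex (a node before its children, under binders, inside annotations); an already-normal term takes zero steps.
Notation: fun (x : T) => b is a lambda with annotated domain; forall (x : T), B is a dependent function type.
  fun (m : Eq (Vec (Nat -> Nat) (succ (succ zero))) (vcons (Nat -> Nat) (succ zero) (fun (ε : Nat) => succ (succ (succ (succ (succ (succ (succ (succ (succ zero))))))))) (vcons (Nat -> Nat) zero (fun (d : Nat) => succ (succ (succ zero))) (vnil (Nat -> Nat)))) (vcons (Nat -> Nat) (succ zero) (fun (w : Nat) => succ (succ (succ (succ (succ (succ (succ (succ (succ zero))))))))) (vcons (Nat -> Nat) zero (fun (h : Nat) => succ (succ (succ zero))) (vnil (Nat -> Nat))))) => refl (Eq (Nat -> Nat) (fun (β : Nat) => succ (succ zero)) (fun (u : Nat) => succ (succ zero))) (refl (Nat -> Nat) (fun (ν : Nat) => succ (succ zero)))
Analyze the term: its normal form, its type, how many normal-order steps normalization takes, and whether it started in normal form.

resulting normal form:
  fun (m : Eq (Vec (Nat -> Nat) (succ (succ zero))) (vcons (Nat -> Nat) (succ zero) (fun (ε : Nat) => succ (succ (succ (succ (succ (succ (succ (succ (succ zero))))))))) (vcons (Nat -> Nat) zero (fun (d : Nat) => succ (succ (succ zero))) (vnil (Nat -> Nat)))) (vcons (Nat -> Nat) (succ zero) (fun (w : Nat) => succ (succ (succ (succ (succ (succ (succ (succ (succ zero))))))))) (vcons (Nat -> Nat) zero (fun (h : Nat) => succ (succ (succ zero))) (vnil (Nat -> Nat))))) => refl (Eq (Nat -> Nat) (fun (β : Nat) => succ (succ zero)) (fun (u : Nat) => succ (succ zero))) (refl (Nat -> Nat) (fun (ν : Nat) => succ (succ zero)))
the term's type:
  Eq (Vec (Nat -> Nat) (succ (succ zero))) (vcons (Nat -> Nat) (succ zero) (fun (m : Nat) => succ (succ (succ (succ (succ (succ (succ (succ (succ zero))))))))) (vcons (Nat -> Nat) zero (fun (ε : Nat) => succ (succ (succ zero))) (vnil (Nat -> Nat)))) (vcons (Nat -> Nat) (succ zero) (fun (d : Nat) => succ (succ (succ (succ (succ (succ (succ (succ (succ zero))))))))) (vcons (Nat -> Nat) zero (fun (w : Nat) => succ (succ (succ zero))) (vnil (Nat -> Nat)))) -> Eq (Eq (Nat -> Nat) (fun (h : Nat) => succ (succ zero)) (fun (β : Nat) => succ (succ zero))) (refl (Nat -> Nat) (fun (u : Nat) => succ (succ zero))) (refl (Nat -> Nat) (fun (ν : Nat) => succ (succ zero)))
normal-order step count: 0
started in normal form: yes


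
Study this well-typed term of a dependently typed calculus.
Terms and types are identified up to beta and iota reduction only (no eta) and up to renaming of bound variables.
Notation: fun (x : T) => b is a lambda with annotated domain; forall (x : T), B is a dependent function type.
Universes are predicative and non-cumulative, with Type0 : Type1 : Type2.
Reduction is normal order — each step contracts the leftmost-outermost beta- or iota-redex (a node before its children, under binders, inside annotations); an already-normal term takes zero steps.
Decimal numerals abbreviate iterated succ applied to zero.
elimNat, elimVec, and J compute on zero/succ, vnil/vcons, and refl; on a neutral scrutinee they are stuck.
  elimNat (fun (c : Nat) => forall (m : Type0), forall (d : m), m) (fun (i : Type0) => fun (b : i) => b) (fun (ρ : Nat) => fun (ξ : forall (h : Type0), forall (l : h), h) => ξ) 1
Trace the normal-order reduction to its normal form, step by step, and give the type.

normal-order reduction:
  elimNat (fun (c : Nat) => forall (m : Type0), forall (d : m), m) (fun (i : Type0) => fun (b : i) => b) (fun (ρ : Nat) => fun (ξ : forall (h : Type0), forall (l : h), h) => ξ) 1
  ~> (fun (c : Nat) => fun (m : forall (d : Type0), forall (i : d), d) => m) 0 (elimNat (fun (b : Nat) => forall (ρ : Type0), forall (ξ : ρ), ρ) (fun (h : Type0) => fun (l : h) => l) (fun (θ : Nat) => fun (k : forall (n : Type0), forall (j : n), n) => k) 0)
  ~> (fun (c : forall (m : Type0), forall (d : m), m) => c) (elimNat (fun (i : Nat) => forall (b : Type0), forall (ρ : b), b) (fun (ξ : Type0) => fun (h : ξ) => h) (fun (l : Nat) => fun (θ : forall (k : Type0), forall (n : k), k) => θ) 0)
  ~> elimNat (fun (c : Nat) => forall (m : Type0), forall (d : m), m) (fun (i : Type0) => fun (b : i) => b) (fun (ρ : Nat) => fun (ξ : forall (h : Type0), forall (l : h), h) => ξ) 0
  ~> fun (c : Type0) => fun (m : c) => m
type:
  forall (c : Type0), forall (m : c), c


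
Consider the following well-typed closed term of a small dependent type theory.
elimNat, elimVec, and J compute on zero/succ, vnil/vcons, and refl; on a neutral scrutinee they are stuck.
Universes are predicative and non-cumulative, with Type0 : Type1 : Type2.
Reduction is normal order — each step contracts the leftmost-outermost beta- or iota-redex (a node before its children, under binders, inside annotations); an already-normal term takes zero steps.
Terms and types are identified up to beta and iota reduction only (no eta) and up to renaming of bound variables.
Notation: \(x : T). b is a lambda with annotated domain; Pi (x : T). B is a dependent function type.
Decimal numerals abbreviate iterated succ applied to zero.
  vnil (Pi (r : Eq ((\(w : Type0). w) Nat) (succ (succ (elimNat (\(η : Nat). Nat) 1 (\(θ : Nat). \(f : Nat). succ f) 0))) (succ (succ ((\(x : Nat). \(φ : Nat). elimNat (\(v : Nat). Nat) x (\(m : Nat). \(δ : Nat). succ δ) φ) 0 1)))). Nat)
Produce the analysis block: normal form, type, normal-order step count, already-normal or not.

reduced normal form:
  vnil (Pi (r : Eq Nat 3 3). Nat)
type:
  Vec (Pi (r : Eq Nat 3 3). Nat) 0
reduction steps (normal order): 8
term was already normal: no
first redex: a beta-redex


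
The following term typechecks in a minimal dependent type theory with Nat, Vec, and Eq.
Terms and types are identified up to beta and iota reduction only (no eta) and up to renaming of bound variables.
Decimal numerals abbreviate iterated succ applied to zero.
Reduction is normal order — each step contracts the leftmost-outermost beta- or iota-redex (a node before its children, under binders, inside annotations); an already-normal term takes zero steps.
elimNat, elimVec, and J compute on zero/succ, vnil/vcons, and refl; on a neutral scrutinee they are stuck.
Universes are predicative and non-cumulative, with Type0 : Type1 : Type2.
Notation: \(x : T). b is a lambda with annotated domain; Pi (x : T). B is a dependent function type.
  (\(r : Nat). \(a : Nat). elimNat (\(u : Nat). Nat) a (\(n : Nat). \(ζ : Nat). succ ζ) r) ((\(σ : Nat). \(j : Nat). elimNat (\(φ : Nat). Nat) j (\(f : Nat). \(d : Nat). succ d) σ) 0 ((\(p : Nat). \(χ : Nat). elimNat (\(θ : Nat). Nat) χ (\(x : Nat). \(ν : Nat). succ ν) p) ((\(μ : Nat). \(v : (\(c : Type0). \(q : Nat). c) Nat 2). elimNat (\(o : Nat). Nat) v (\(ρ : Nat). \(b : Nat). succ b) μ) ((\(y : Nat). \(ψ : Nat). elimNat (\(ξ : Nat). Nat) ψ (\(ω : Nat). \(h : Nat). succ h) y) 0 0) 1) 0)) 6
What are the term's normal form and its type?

reduced normal form:
  7
type:
  Nat


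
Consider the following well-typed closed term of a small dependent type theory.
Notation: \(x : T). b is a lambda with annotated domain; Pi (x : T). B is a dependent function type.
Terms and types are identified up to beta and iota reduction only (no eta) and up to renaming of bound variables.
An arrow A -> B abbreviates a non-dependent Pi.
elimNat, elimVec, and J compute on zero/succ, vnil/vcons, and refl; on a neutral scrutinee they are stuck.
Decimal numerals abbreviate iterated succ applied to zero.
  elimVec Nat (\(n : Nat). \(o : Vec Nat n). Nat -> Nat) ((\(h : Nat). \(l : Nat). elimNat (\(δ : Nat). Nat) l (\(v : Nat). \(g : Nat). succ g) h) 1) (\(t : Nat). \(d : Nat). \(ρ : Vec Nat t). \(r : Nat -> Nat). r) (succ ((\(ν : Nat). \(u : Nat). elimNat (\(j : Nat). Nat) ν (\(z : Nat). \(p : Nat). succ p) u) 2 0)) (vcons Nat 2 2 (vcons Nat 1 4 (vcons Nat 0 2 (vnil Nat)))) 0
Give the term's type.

inferred type:
  Nat


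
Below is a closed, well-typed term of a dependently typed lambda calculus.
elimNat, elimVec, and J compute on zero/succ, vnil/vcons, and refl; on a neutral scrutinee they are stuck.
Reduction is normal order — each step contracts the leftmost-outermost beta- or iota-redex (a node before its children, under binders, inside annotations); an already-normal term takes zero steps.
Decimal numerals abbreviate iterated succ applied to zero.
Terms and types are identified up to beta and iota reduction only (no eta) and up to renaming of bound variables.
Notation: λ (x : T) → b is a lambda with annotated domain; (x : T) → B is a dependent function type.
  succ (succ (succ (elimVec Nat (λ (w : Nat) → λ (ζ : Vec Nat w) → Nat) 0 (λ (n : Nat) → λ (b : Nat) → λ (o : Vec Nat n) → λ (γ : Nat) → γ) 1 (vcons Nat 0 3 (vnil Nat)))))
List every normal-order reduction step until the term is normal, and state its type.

normal-order reduction sequence:
  succ (succ (succ (elimVec Nat (λ (w : Nat) → λ (ζ : Vec Nat w) → Nat) 0 (λ (n : Nat) → λ (b : Nat) → λ (o : Vec Nat n) → λ (γ : Nat) → γ) 1 (vcons Nat 0 3 (vnil Nat)))))
  ~> succ (succ (succ ((λ (w : Nat) → λ (ζ : Nat) → λ (n : Vec Nat w) → λ (b : Nat) → b) 0 3 (vnil Nat) (elimVec Nat (λ (o : Nat) → λ (γ : Vec Nat o) → Nat) 0 (λ (j : Nat) → λ (φ : Nat) → λ (δ : Vec Nat j) → λ (i : Nat) → i) 0 (vnil Nat)))))
  ~> succ (succ (succ ((λ (w : Nat) → λ (ζ : Vec Nat 0) → λ (n : Nat) → n) 3 (vnil Nat) (elimVec Nat (λ (b : Nat) → λ (o : Vec Nat b) → Nat) 0 (λ (γ : Nat) → λ (j : Nat) → λ (φ : Vec Nat γ) → λ (δ : Nat) → δ) 0 (vnil Nat)))))
  ~> succ (succ (succ ((λ (w : Vec Nat 0) → λ (ζ : Nat) → ζ) (vnil Nat) (elimVec Nat (λ (n : Nat) → λ (b : Vec Nat n) → Nat) 0 (λ (o : Nat) → λ (γ : Nat) → λ (j : Vec Nat o) → λ (φ : Nat) → φ) 0 (vnil Nat)))))
  ~> succ (succ (succ ((λ (w : Nat) → w) (elimVec Nat (λ (ζ : Nat) → λ (n : Vec Nat ζ) → Nat) 0 (λ (b : Nat) → λ (o : Nat) → λ (γ : Vec Nat b) → λ (j : Nat) → j) 0 (vnil Nat)))))
  ~> succ (succ (succ (elimVec Nat (λ (w : Nat) → λ (ζ : Vec Nat w) → Nat) 0 (λ (n : Nat) → λ (b : Nat) → λ (o : Vec Nat n) → λ (γ : Nat) → γ) 0 (vnil Nat))))
  ~> 3
the term's type:
  Nat


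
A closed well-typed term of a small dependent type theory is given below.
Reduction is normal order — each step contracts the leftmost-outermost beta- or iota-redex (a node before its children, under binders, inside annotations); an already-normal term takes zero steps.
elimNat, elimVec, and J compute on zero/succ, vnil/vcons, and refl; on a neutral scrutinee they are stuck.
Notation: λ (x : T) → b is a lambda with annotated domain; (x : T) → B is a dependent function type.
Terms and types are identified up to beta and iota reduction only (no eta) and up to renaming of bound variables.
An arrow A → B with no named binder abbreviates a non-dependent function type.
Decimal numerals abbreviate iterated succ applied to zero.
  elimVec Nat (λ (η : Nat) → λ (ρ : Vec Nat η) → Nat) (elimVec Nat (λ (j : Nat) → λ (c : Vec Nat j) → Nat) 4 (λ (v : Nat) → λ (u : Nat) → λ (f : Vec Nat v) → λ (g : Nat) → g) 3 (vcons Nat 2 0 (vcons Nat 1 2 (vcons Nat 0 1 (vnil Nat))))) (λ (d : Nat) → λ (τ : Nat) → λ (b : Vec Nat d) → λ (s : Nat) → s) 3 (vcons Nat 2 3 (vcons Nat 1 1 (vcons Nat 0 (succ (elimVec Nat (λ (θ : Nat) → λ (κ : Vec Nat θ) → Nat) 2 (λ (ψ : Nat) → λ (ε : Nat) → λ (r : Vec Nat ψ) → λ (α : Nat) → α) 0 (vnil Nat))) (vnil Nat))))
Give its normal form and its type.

normal form:
  4
the term's type:
  Nat


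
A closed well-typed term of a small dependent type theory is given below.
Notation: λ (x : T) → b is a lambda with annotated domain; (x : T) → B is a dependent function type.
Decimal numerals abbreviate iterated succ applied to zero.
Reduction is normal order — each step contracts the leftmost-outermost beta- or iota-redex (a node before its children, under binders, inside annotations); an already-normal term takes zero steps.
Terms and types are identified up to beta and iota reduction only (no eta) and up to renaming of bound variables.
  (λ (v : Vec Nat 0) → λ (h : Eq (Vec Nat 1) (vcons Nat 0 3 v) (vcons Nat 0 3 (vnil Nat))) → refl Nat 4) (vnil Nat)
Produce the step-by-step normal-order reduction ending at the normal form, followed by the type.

normal-order reduction sequence:
  (λ (v : Vec Nat 0) → λ (h : Eq (Vec Nat 1) (vcons Nat 0 3 v) (vcons Nat 0 3 (vnil Nat))) → refl Nat 4) (vnil Nat)
  ~> λ (v : Eq (Vec Nat 1) (vcons Nat 0 3 (vnil Nat)) (vcons Nat 0 3 (vnil Nat))) → refl Nat 4
type:
  (v : Eq (Vec Nat 1) (vcons Nat 0 3 (vnil Nat)) (vcons Nat 0 3 (vnil Nat))) → Eq Nat 4 4


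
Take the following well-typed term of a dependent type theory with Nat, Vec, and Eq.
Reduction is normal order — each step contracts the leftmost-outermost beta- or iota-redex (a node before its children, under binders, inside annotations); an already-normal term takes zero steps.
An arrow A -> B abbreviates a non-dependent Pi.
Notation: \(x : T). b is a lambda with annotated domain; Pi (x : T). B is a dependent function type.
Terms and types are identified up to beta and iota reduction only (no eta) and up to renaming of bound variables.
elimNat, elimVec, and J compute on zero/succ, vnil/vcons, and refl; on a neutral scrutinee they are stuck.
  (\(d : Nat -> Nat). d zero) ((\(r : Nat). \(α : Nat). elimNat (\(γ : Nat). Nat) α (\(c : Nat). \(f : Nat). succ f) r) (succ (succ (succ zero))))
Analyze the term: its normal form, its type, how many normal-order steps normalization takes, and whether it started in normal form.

resulting normal form:
  succ (succ (succ zero))
type:
  Nat
steps to reach normal form (normal order): 13
started in normal form: no
first redex: a beta-redex


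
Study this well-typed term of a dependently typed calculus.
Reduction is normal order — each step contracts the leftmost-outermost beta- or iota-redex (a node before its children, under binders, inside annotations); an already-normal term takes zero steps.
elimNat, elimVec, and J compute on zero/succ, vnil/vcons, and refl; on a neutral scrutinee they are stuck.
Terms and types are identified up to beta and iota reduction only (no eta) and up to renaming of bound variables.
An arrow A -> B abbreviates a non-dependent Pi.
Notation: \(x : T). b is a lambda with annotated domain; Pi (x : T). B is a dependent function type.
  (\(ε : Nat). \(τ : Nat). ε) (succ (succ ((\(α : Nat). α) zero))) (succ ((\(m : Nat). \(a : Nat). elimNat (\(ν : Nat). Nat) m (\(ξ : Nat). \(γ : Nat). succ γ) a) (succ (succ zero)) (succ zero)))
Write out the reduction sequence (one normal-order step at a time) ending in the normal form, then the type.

normal-order reduction:
  (\(ε : Nat). \(τ : Nat). ε) (succ (succ ((\(α : Nat). α) zero))) (succ ((\(m : Nat). \(a : Nat). elimNat (\(ν : Nat). Nat) m (\(ξ : Nat). \(γ : Nat). succ γ) a) (succ (succ zero)) (succ zero)))
  ~> (\(ε : Nat). succ (succ ((\(τ : Nat). τ) zero))) (succ ((\(α : Nat). \(m : Nat). elimNat (\(a : Nat). Nat) α (\(ν : Nat). \(ξ : Nat). succ ξ) m) (succ (succ zero)) (succ zero)))
  ~> succ (succ ((\(ε : Nat). ε) zero))
  ~> succ (succ zero)
type:
  Nat


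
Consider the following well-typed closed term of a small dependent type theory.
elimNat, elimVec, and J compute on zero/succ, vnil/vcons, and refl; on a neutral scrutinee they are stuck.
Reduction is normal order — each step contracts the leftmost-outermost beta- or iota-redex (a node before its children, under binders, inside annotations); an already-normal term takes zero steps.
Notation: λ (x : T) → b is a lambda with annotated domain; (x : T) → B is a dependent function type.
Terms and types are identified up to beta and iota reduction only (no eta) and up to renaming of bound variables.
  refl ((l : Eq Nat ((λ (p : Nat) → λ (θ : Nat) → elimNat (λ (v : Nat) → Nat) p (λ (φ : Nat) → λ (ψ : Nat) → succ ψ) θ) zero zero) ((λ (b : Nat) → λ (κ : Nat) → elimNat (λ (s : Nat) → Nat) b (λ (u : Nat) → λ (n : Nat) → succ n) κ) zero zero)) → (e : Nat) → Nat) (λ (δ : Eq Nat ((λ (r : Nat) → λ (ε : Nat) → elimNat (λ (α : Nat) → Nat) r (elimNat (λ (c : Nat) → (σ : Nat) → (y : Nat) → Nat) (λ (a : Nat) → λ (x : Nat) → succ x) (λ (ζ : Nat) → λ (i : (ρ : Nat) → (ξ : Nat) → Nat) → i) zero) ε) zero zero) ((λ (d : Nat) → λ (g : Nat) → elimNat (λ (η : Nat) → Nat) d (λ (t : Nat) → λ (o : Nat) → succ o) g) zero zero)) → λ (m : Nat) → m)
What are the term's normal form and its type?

resulting normal form:
  refl ((l : Eq Nat zero zero) → (p : Nat) → Nat) (λ (θ : Eq Nat zero zero) → λ (v : Nat) → v)
the term's type:
  Eq ((l : Eq Nat zero zero) → (p : Nat) → Nat) (λ (θ : Eq Nat zero zero) → λ (v : Nat) → v) (λ (φ : Eq Nat zero zero) → λ (ψ : Nat) → ψ)


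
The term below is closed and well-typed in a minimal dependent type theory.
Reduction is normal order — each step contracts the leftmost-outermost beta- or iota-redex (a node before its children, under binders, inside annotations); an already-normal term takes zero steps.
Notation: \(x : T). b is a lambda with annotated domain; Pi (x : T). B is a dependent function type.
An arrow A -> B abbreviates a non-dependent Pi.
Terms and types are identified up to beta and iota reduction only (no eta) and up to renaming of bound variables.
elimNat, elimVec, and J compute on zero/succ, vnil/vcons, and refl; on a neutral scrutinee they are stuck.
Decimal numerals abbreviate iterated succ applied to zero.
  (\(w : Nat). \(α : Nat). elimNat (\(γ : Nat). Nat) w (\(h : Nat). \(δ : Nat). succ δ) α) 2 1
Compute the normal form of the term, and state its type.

normal form:
  3
type:
  Nat


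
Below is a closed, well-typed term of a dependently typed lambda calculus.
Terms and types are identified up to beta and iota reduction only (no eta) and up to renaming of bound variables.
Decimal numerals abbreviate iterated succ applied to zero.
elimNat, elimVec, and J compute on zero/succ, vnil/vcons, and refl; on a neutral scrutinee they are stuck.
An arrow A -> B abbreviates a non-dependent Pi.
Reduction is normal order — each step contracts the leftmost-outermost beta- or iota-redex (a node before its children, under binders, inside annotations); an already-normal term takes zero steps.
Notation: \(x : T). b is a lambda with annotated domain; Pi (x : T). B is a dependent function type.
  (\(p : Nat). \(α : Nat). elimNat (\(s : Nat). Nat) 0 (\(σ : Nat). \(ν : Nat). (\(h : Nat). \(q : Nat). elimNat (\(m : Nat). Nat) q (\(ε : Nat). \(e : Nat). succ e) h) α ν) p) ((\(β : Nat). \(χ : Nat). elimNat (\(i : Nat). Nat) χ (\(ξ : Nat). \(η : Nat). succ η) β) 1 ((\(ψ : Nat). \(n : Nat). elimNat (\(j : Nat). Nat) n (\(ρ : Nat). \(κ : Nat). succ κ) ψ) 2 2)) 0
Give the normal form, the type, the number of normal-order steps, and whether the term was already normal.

resulting normal form:
  0
inferred type:
  Nat
steps to reach normal form (normal order): 36
started in normal form: no
first redex: a beta-redex


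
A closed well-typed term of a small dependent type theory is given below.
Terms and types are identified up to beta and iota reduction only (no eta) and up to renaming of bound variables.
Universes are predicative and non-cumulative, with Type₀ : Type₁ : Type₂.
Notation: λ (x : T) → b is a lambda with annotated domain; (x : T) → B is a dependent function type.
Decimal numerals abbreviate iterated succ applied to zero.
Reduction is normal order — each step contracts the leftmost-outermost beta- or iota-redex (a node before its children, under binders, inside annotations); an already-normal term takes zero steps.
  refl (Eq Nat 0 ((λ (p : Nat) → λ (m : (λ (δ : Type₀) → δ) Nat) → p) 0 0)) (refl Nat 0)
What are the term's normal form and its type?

resulting normal form:
  refl (Eq Nat 0 0) (refl Nat 0)
type:
  Eq (Eq Nat 0 0) (refl Nat 0) (refl Nat 0)


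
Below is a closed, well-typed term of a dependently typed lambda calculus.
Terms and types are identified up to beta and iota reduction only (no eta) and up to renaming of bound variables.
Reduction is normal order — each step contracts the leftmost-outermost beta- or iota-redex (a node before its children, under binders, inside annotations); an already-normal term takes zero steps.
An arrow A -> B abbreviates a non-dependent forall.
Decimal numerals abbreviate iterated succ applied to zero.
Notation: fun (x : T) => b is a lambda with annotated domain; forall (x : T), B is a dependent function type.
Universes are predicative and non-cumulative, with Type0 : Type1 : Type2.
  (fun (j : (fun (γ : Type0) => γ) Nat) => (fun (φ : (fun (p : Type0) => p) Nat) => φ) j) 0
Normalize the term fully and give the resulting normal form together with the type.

normal form:
  0
type:
  Nat
observation: the first redex contracted is a beta-redex; the normal form is reached in 2 normal-order steps.


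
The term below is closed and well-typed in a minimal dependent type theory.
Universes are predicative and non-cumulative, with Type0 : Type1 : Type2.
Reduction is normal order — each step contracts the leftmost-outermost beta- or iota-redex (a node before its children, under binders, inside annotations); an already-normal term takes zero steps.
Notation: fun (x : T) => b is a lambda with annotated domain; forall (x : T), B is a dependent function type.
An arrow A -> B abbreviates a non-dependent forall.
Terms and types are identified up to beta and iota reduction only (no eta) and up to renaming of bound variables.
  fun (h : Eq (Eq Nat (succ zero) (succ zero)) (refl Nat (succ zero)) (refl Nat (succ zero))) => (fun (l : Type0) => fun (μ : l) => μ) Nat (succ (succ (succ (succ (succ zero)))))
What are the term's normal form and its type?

reduced normal form:
  fun (h : Eq (Eq Nat (succ zero) (succ zero)) (refl Nat (succ zero)) (refl Nat (succ zero))) => succ (succ (succ (succ (succ zero))))
inferred type:
  Eq (Eq Nat (succ zero) (succ zero)) (refl Nat (succ zero)) (refl Nat (succ zero)) -> Nat
observation: 2 normal-order steps normalize the term, beginning with a beta-redex.
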